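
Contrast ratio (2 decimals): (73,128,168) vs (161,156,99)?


Linearize each sRGB channel c=v/255: c/12.92 if c ≤ 0.04045 else ((c+0.055)/1.055)^2.4
L = 0.2126×R_lin + 0.7152×G_lin + 0.0722×B_lin
Color 1 (73,128,168):
  R=73: 73/255≈0.2863 > 0.04045 → ((0.2863+0.055)/1.055)^2.4 ≈ 0.06663
  G=128: 128/255≈0.5020 > 0.04045 → ((0.5020+0.055)/1.055)^2.4 ≈ 0.21586
  B=168: 168/255≈0.6588 > 0.04045 → ((0.6588+0.055)/1.055)^2.4 ≈ 0.39157
  L1 = 0.2126×0.06663 + 0.7152×0.21586 + 0.0722×0.39157 ≈ 0.19682
Color 2 (161,156,99):
  R=161: 161/255≈0.6314 > 0.04045 → ((0.6314+0.055)/1.055)^2.4 ≈ 0.35640
  G=156: 156/255≈0.6118 > 0.04045 → ((0.6118+0.055)/1.055)^2.4 ≈ 0.33245
  B=99: 99/255≈0.3882 > 0.04045 → ((0.3882+0.055)/1.055)^2.4 ≈ 0.12477
  L2 = 0.2126×0.35640 + 0.7152×0.33245 + 0.0722×0.12477 ≈ 0.32255
Lighter = 0.32255, Darker = 0.19682
Ratio = (L_lighter + 0.05) / (L_darker + 0.05)
Ratio = (0.32255 + 0.05) / (0.19682 + 0.05) = 0.37255 / 0.24682 ≈ 1.5094
Ratio ≈ 1.51:1


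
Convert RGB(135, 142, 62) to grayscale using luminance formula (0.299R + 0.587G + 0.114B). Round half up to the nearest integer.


Gray = 0.299×R + 0.587×G + 0.114×B
Gray = 0.299×135 + 0.587×142 + 0.114×62
Gray = 40.365 + 83.354 + 7.068
Gray = 130.787 → round half up → 131
Gray = 131


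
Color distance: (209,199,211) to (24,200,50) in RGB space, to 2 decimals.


d = √[(R₁-R₂)² + (G₁-G₂)² + (B₁-B₂)²]
d = √[(209-24)² + (199-200)² + (211-50)²]
d = √[34225 + 1 + 25921]
d = √60147
d ≈ 245.25


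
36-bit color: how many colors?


Colors = 2^bits = 2^36
= 68,719,476,736 colors


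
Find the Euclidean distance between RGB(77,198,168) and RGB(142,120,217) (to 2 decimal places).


d = √[(R₁-R₂)² + (G₁-G₂)² + (B₁-B₂)²]
d = √[(77-142)² + (198-120)² + (168-217)²]
d = √[4225 + 6084 + 2401]
d = √12710
d ≈ 112.74


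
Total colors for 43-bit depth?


Colors = 2^bits = 2^43
= 8,796,093,022,208 colors


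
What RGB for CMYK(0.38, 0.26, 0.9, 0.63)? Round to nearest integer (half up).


R = 255 × (1-C) × (1-K) = 255 × 0.62 × 0.37 = 58.497 → 58
G = 255 × (1-M) × (1-K) = 255 × 0.74 × 0.37 = 69.819 → 70
B = 255 × (1-Y) × (1-K) = 255 × 0.10 × 0.37 = 9.435 → 9
= RGB(58, 70, 9)


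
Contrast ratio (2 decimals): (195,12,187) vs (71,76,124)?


Linearize each sRGB channel c=v/255: c/12.92 if c ≤ 0.04045 else ((c+0.055)/1.055)^2.4
L = 0.2126×R_lin + 0.7152×G_lin + 0.0722×B_lin
Color 1 (195,12,187):
  R=195: 195/255≈0.7647 > 0.04045 → ((0.7647+0.055)/1.055)^2.4 ≈ 0.54572
  G=12: 12/255≈0.0471 > 0.04045 → ((0.0471+0.055)/1.055)^2.4 ≈ 0.00368
  B=187: 187/255≈0.7333 > 0.04045 → ((0.7333+0.055)/1.055)^2.4 ≈ 0.49693
  L1 = 0.2126×0.54572 + 0.7152×0.00368 + 0.0722×0.49693 ≈ 0.15453
Color 2 (71,76,124):
  R=71: 71/255≈0.2784 > 0.04045 → ((0.2784+0.055)/1.055)^2.4 ≈ 0.06301
  G=76: 76/255≈0.2980 > 0.04045 → ((0.2980+0.055)/1.055)^2.4 ≈ 0.07227
  B=124: 124/255≈0.4863 > 0.04045 → ((0.4863+0.055)/1.055)^2.4 ≈ 0.20156
  L2 = 0.2126×0.06301 + 0.7152×0.07227 + 0.0722×0.20156 ≈ 0.07964
Lighter = 0.15453, Darker = 0.07964
Ratio = (L_lighter + 0.05) / (L_darker + 0.05)
Ratio = (0.15453 + 0.05) / (0.07964 + 0.05) = 0.20453 / 0.12964 ≈ 1.5777
Ratio ≈ 1.58:1


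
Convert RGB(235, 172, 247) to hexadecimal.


R = 235 → EB (hex)
G = 172 → AC (hex)
B = 247 → F7 (hex)
Hex = #EBACF7


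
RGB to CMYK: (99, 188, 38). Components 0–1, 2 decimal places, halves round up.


R'=99/255≈0.3882, G'=188/255≈0.7373, B'=38/255≈0.1490
K = 1 - max(R',G',B') = 1 - 188/255 = 67/255 = 0.26274… → 0.26
(1-R'-K)/(1-K) simplifies to (max-R)/max with max = 188:
C = (188-99)/188 = 89/188 = 0.47340… → 0.47
M = (188-188)/188 = 0/188 = 0 → 0.00
Y = (188-38)/188 = 150/188 = 0.79787… → 0.80
= CMYK(0.47, 0.00, 0.80, 0.26)


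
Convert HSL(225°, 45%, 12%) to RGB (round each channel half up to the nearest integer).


H=225°, S=0.45, L=0.12
C = (1-|2L-1|)×S = (1-|-0.76|)×0.45 = 0.108
H' = H/60 = 225/60 ≈ 3.7500; X = C×(1-|H' mod 2 - 1|) = 0.027
m = L - C/2 = 0.12 - 0.054 = 0.066
Sector ⌊H'⌋ = 3 → (R',G',B') = (0.0, 0.027, 0.108)
RGB = ((R'+m)×255, (G'+m)×255, (B'+m)×255) = (16.83, 23.715, 44.37)
Round half up → RGB(17, 24, 44)


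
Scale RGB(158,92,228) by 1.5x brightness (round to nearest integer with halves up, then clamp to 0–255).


Multiply each channel by 1.5, round half up, clamp to [0, 255]
R: 158×1.5 = 237
G: 92×1.5 = 138
B: 228×1.5 = 342 → clamp → 255
= RGB(237, 138, 255)


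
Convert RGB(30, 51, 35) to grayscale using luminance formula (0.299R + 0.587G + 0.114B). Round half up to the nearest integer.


Gray = 0.299×R + 0.587×G + 0.114×B
Gray = 0.299×30 + 0.587×51 + 0.114×35
Gray = 8.970 + 29.937 + 3.990
Gray = 42.897 → round half up → 43
Gray = 43


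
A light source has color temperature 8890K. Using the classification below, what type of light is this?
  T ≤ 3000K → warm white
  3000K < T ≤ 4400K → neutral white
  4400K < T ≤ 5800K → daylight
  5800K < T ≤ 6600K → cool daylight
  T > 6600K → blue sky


Temperature: 8890K
8890K > 6600K → blue sky
Classification: blue sky


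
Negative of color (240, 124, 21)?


Invert: (255-R, 255-G, 255-B)
R: 255-240 = 15
G: 255-124 = 131
B: 255-21 = 234
= RGB(15, 131, 234)


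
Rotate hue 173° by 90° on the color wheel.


New hue = (H + rotation) mod 360
New hue = (173 + 90) mod 360
= 263 mod 360
= 263°


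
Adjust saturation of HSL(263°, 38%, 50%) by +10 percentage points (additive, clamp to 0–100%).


Original S = 38%
Adjustment = +10 percentage points
New S = 38 + (10) = 48
Clamp to [0, 100] → 48
= HSL(263°, 48%, 50%)


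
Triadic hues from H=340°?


Triadic: equally spaced at 120° intervals
H1 = 340°
H2 = (340 + 120) mod 360 = 100°
H3 = (340 + 240) mod 360 = 220°
Triadic = 340°, 100°, 220°


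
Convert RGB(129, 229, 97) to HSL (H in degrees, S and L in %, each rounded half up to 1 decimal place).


Normalize: R'=129/255≈0.5059, G'=229/255≈0.8980, B'=97/255≈0.3804
Max=229/255, Min=97/255, Δ=Max-Min=132/255
L = (Max+Min)/2 = (229+97)/510 = 326/510 = 0.63921… → L = 63.9%
L > 0.5 → S = Δ/(2-Max-Min) = 132/(510-229-97) = 132/184 = 0.71739… → S = 71.7%
(the 1/255 factors cancel in S and H, so raw channel differences can be used)
Max is G' → H = 60 × ((B-R)/Δ + 2) = 60 × ((97-129)/132 + 2)
  -32/132 + 2 = -0.2424… + 2 = 1.7575…
  H = 60 × 1.7575… = 105.454…° → H = 105.5°
= HSL(105.5°, 71.7%, 63.9%)


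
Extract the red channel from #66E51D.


Color: #66E51D
R = 66 = 102
G = E5 = 229
B = 1D = 29
Red = 102


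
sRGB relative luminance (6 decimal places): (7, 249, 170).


Linearize each channel (sRGB transfer function): c = v/255; c_lin = c/12.92 if c ≤ 0.04045, else ((c+0.055)/1.055)^2.4
  R: 7/255 ≈ 0.027451 ≤ 0.04045 → 0.027451/12.92 ≈ 0.002125
  G: 249/255 ≈ 0.976471 > 0.04045 → ((0.976471+0.055)/1.055)^2.4 ≈ 0.947307
  B: 170/255 ≈ 0.666667 > 0.04045 → ((0.666667+0.055)/1.055)^2.4 ≈ 0.401978
R_lin = 0.002125, G_lin = 0.947307, B_lin = 0.401978
L = 0.2126×R + 0.7152×G + 0.0722×B
L = 0.2126×0.002125 + 0.7152×0.947307 + 0.0722×0.401978
L ≈ 0.706988


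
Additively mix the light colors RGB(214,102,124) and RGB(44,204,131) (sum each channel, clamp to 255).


Additive: each channel = min(255, C₁+C₂)
R: 214+44 = 258 → 255
G: 102+204 = 306 → 255
B: 124+131 = 255 → 255
= RGB(255, 255, 255)


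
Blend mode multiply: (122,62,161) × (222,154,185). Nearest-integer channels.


Multiply: C = A×B/255, rounded to nearest integer
R: 122×222/255 = 27084/255 ≈ 106.212 → 106
G: 62×154/255 = 9548/255 ≈ 37.443 → 37
B: 161×185/255 = 29785/255 ≈ 116.804 → 117
= RGB(106, 37, 117)


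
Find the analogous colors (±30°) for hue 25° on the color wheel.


Base hue: 25°
Left analog: (25 - 30) mod 360 = 355°
Right analog: (25 + 30) mod 360 = 55°
Analogous hues = 355° and 55°


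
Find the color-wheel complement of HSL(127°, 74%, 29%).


Complement = opposite side of color wheel = hue + 180°
H' = (127 + 180) mod 360 = 307°
S and L unchanged.
= HSL(307°, 74%, 29%)


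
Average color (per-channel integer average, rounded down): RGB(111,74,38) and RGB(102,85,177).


Midpoint: each channel = ⌊(C₁+C₂)/2⌋
R: ⌊(111+102)/2⌋ = 106
G: ⌊(74+85)/2⌋ = 79
B: ⌊(38+177)/2⌋ = 107
= RGB(106, 79, 107)


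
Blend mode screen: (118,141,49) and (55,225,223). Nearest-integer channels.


Screen: C = 255 - (255-A)×(255-B)/255, rounded to nearest integer
R: 255 - (255-118)×(255-55)/255 = 255 - 27400/255 ≈ 255 - 107.451 = 147.549 → 148
G: 255 - (255-141)×(255-225)/255 = 255 - 3420/255 ≈ 255 - 13.412 = 241.588 → 242
B: 255 - (255-49)×(255-223)/255 = 255 - 6592/255 ≈ 255 - 25.851 = 229.149 → 229
= RGB(148, 242, 229)


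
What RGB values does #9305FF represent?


93 → 147 (R)
05 → 5 (G)
FF → 255 (B)
= RGB(147, 5, 255)


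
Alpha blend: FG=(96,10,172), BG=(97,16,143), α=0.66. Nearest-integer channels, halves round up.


C = α×F + (1-α)×B, with 1-α = 0.34
R: 0.66×96 + 0.34×97 = 63.36 + 32.98 = 96.34 → 96
G: 0.66×10 + 0.34×16 = 6.60 + 5.44 = 12.04 → 12
B: 0.66×172 + 0.34×143 = 113.52 + 48.62 = 162.14 → 162
= RGB(96, 12, 162)


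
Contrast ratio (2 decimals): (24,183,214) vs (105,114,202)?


Linearize each sRGB channel c=v/255: c/12.92 if c ≤ 0.04045 else ((c+0.055)/1.055)^2.4
L = 0.2126×R_lin + 0.7152×G_lin + 0.0722×B_lin
Color 1 (24,183,214):
  R=24: 24/255≈0.0941 > 0.04045 → ((0.0941+0.055)/1.055)^2.4 ≈ 0.00913
  G=183: 183/255≈0.7176 > 0.04045 → ((0.7176+0.055)/1.055)^2.4 ≈ 0.47353
  B=214: 214/255≈0.8392 > 0.04045 → ((0.8392+0.055)/1.055)^2.4 ≈ 0.67244
  L1 = 0.2126×0.00913 + 0.7152×0.47353 + 0.0722×0.67244 ≈ 0.38916
Color 2 (105,114,202):
  R=105: 105/255≈0.4118 > 0.04045 → ((0.4118+0.055)/1.055)^2.4 ≈ 0.14126
  G=114: 114/255≈0.4471 > 0.04045 → ((0.4471+0.055)/1.055)^2.4 ≈ 0.16827
  B=202: 202/255≈0.7922 > 0.04045 → ((0.7922+0.055)/1.055)^2.4 ≈ 0.59062
  L2 = 0.2126×0.14126 + 0.7152×0.16827 + 0.0722×0.59062 ≈ 0.19302
Lighter = 0.38916, Darker = 0.19302
Ratio = (L_lighter + 0.05) / (L_darker + 0.05)
Ratio = (0.38916 + 0.05) / (0.19302 + 0.05) = 0.43916 / 0.24302 ≈ 1.8071
Ratio ≈ 1.81:1


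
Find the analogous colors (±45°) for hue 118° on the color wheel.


Base hue: 118°
Left analog: (118 - 45) mod 360 = 73°
Right analog: (118 + 45) mod 360 = 163°
Analogous hues = 73° and 163°


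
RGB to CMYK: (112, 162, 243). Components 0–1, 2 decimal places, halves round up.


R'=112/255≈0.4392, G'=162/255≈0.6353, B'=243/255≈0.9529
K = 1 - max(R',G',B') = 1 - 243/255 = 12/255 = 0.04705… → 0.05
(1-R'-K)/(1-K) simplifies to (max-R)/max with max = 243:
C = (243-112)/243 = 131/243 = 0.53909… → 0.54
M = (243-162)/243 = 81/243 = 0.33333… → 0.33
Y = (243-243)/243 = 0/243 = 0 → 0.00
= CMYK(0.54, 0.33, 0.00, 0.05)


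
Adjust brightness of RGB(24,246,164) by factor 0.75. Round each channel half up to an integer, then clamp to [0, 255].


Multiply each channel by 0.75, round half up, clamp to [0, 255]
R: 24×0.75 = 18
G: 246×0.75 = 184.5 → round → 185
B: 164×0.75 = 123
= RGB(18, 185, 123)


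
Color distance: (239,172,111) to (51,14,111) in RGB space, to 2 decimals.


d = √[(R₁-R₂)² + (G₁-G₂)² + (B₁-B₂)²]
d = √[(239-51)² + (172-14)² + (111-111)²]
d = √[35344 + 24964 + 0]
d = √60308
d ≈ 245.58


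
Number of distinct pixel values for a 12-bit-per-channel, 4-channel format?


Total bits = 12 bits/channel × 4 channels = 48 bits
Distinct pixel values = 2^48
= 281,474,976,710,656 pixel values


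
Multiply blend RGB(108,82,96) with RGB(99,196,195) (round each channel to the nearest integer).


Multiply: C = A×B/255, rounded to nearest integer
R: 108×99/255 = 10692/255 ≈ 41.929 → 42
G: 82×196/255 = 16072/255 ≈ 63.027 → 63
B: 96×195/255 = 18720/255 ≈ 73.412 → 73
= RGB(42, 63, 73)


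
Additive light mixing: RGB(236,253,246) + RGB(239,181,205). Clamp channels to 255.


Additive: each channel = min(255, C₁+C₂)
R: 236+239 = 475 → 255
G: 253+181 = 434 → 255
B: 246+205 = 451 → 255
= RGB(255, 255, 255)


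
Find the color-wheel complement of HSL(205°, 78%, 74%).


Complement = opposite side of color wheel = hue + 180°
H' = (205 + 180) mod 360 = 25°
S and L unchanged.
= HSL(25°, 78%, 74%)


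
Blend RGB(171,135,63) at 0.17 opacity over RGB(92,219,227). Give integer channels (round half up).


C = α×F + (1-α)×B, with 1-α = 0.83
R: 0.17×171 + 0.83×92 = 29.07 + 76.36 = 105.43 → 105
G: 0.17×135 + 0.83×219 = 22.95 + 181.77 = 204.72 → 205
B: 0.17×63 + 0.83×227 = 10.71 + 188.41 = 199.12 → 199
= RGB(105, 205, 199)


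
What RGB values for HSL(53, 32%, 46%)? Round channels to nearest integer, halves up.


H=53°, S=0.32, L=0.46
C = (1-|2L-1|)×S = (1-|-0.08|)×0.32 = 0.2944
H' = H/60 = 53/60 ≈ 0.8833; X = C×(1-|H' mod 2 - 1|) ≈ 0.2601
m = L - C/2 = 0.46 - 0.1472 = 0.3128
Sector ⌊H'⌋ = 0 → (R',G',B') = (0.2944, ≈0.2601, 0.0)
RGB = ((R'+m)×255, (G'+m)×255, (B'+m)×255) = (154.836, 146.0776, 79.764)
Round half up → RGB(155, 146, 80)


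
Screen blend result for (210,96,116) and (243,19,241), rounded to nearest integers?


Screen: C = 255 - (255-A)×(255-B)/255, rounded to nearest integer
R: 255 - (255-210)×(255-243)/255 = 255 - 540/255 ≈ 255 - 2.118 = 252.882 → 253
G: 255 - (255-96)×(255-19)/255 = 255 - 37524/255 ≈ 255 - 147.153 = 107.847 → 108
B: 255 - (255-116)×(255-241)/255 = 255 - 1946/255 ≈ 255 - 7.631 = 247.369 → 247
= RGB(253, 108, 247)


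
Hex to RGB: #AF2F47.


AF → 175 (R)
2F → 47 (G)
47 → 71 (B)
= RGB(175, 47, 71)


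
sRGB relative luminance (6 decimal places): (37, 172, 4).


Linearize each channel (sRGB transfer function): c = v/255; c_lin = c/12.92 if c ≤ 0.04045, else ((c+0.055)/1.055)^2.4
  R: 37/255 ≈ 0.145098 > 0.04045 → ((0.145098+0.055)/1.055)^2.4 ≈ 0.018500
  G: 172/255 ≈ 0.674510 > 0.04045 → ((0.674510+0.055)/1.055)^2.4 ≈ 0.412543
  B: 4/255 ≈ 0.015686 ≤ 0.04045 → 0.015686/12.92 ≈ 0.001214
R_lin = 0.018500, G_lin = 0.412543, B_lin = 0.001214
L = 0.2126×R + 0.7152×G + 0.0722×B
L = 0.2126×0.018500 + 0.7152×0.412543 + 0.0722×0.001214
L ≈ 0.299071


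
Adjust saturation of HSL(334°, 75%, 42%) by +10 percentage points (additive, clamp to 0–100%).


Original S = 75%
Adjustment = +10 percentage points
New S = 75 + (10) = 85
Clamp to [0, 100] → 85
= HSL(334°, 85%, 42%)


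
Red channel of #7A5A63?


Color: #7A5A63
R = 7A = 122
G = 5A = 90
B = 63 = 99
Red = 122


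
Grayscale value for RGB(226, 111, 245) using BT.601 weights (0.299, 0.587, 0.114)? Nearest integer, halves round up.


Gray = 0.299×R + 0.587×G + 0.114×B
Gray = 0.299×226 + 0.587×111 + 0.114×245
Gray = 67.574 + 65.157 + 27.930
Gray = 160.661 → round half up → 161
Gray = 161


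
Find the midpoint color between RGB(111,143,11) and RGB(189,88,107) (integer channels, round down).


Midpoint: each channel = ⌊(C₁+C₂)/2⌋
R: ⌊(111+189)/2⌋ = 150
G: ⌊(143+88)/2⌋ = 115
B: ⌊(11+107)/2⌋ = 59
= RGB(150, 115, 59)


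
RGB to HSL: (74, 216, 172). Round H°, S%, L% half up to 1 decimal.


Normalize: R'=74/255≈0.2902, G'=216/255≈0.8471, B'=172/255≈0.6745
Max=216/255, Min=74/255, Δ=Max-Min=142/255
L = (Max+Min)/2 = (216+74)/510 = 290/510 = 0.56862… → L = 56.9%
L > 0.5 → S = Δ/(2-Max-Min) = 142/(510-216-74) = 142/220 = 0.64545… → S = 64.5%
(the 1/255 factors cancel in S and H, so raw channel differences can be used)
Max is G' → H = 60 × ((B-R)/Δ + 2) = 60 × ((172-74)/142 + 2)
  98/142 + 2 = 0.6901… + 2 = 2.6901…
  H = 60 × 2.6901… = 161.408…° → H = 161.4°
= HSL(161.4°, 64.5%, 56.9%)


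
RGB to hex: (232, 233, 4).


R = 232 → E8 (hex)
G = 233 → E9 (hex)
B = 4 → 04 (hex)
Hex = #E8E904


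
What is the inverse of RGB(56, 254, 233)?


Invert: (255-R, 255-G, 255-B)
R: 255-56 = 199
G: 255-254 = 1
B: 255-233 = 22
= RGB(199, 1, 22)


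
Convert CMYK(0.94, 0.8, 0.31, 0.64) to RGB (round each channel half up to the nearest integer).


R = 255 × (1-C) × (1-K) = 255 × 0.06 × 0.36 = 5.508 → 6
G = 255 × (1-M) × (1-K) = 255 × 0.20 × 0.36 = 18.36 → 18
B = 255 × (1-Y) × (1-K) = 255 × 0.69 × 0.36 = 63.342 → 63
= RGB(6, 18, 63)


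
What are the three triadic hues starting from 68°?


Triadic: equally spaced at 120° intervals
H1 = 68°
H2 = (68 + 120) mod 360 = 188°
H3 = (68 + 240) mod 360 = 308°
Triadic = 68°, 188°, 308°


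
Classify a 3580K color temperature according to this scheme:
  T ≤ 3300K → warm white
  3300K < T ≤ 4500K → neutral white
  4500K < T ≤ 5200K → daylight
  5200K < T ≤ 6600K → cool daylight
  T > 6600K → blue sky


Temperature: 3580K
3300K < 3580K ≤ 4500K → neutral white
Classification: neutral white


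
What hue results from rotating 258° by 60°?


New hue = (H + rotation) mod 360
New hue = (258 + 60) mod 360
= 318 mod 360
= 318°


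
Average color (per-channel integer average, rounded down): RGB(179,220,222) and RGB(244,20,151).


Midpoint: each channel = ⌊(C₁+C₂)/2⌋
R: ⌊(179+244)/2⌋ = 211
G: ⌊(220+20)/2⌋ = 120
B: ⌊(222+151)/2⌋ = 186
= RGB(211, 120, 186)


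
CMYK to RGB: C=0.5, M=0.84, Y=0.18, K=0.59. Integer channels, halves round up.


R = 255 × (1-C) × (1-K) = 255 × 0.50 × 0.41 = 52.275 → 52
G = 255 × (1-M) × (1-K) = 255 × 0.16 × 0.41 = 16.728 → 17
B = 255 × (1-Y) × (1-K) = 255 × 0.82 × 0.41 = 85.731 → 86
= RGB(52, 17, 86)


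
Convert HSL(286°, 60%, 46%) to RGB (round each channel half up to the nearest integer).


H=286°, S=0.60, L=0.46
C = (1-|2L-1|)×S = (1-|-0.08|)×0.60 = 0.552
H' = H/60 = 286/60 ≈ 4.7667; X = C×(1-|H' mod 2 - 1|) = 0.4232
m = L - C/2 = 0.46 - 0.276 = 0.184
Sector ⌊H'⌋ = 4 → (R',G',B') = (0.4232, 0.0, 0.552)
RGB = ((R'+m)×255, (G'+m)×255, (B'+m)×255) = (154.836, 46.92, 187.68)
Round half up → RGB(155, 47, 188)


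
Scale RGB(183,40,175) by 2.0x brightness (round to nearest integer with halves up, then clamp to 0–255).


Multiply each channel by 2.0, round half up, clamp to [0, 255]
R: 183×2.0 = 366 → clamp → 255
G: 40×2.0 = 80
B: 175×2.0 = 350 → clamp → 255
= RGB(255, 80, 255)


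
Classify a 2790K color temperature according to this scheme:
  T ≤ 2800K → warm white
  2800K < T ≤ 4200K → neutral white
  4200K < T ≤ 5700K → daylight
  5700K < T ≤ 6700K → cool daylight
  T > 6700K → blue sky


Temperature: 2790K
2790K ≤ 2800K → warm white
Classification: warm white


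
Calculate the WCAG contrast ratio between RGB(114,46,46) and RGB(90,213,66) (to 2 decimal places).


Linearize each sRGB channel c=v/255: c/12.92 if c ≤ 0.04045 else ((c+0.055)/1.055)^2.4
L = 0.2126×R_lin + 0.7152×G_lin + 0.0722×B_lin
Color 1 (114,46,46):
  R=114: 114/255≈0.4471 > 0.04045 → ((0.4471+0.055)/1.055)^2.4 ≈ 0.16827
  G=46: 46/255≈0.1804 > 0.04045 → ((0.1804+0.055)/1.055)^2.4 ≈ 0.02732
  B=46: 46/255≈0.1804 > 0.04045 → ((0.1804+0.055)/1.055)^2.4 ≈ 0.02732
  L1 = 0.2126×0.16827 + 0.7152×0.02732 + 0.0722×0.02732 ≈ 0.05729
Color 2 (90,213,66):
  R=90: 90/255≈0.3529 > 0.04045 → ((0.3529+0.055)/1.055)^2.4 ≈ 0.10224
  G=213: 213/255≈0.8353 > 0.04045 → ((0.8353+0.055)/1.055)^2.4 ≈ 0.66539
  B=66: 66/255≈0.2588 > 0.04045 → ((0.2588+0.055)/1.055)^2.4 ≈ 0.05448
  L2 = 0.2126×0.10224 + 0.7152×0.66539 + 0.0722×0.05448 ≈ 0.50156
Lighter = 0.50156, Darker = 0.05729
Ratio = (L_lighter + 0.05) / (L_darker + 0.05)
Ratio = (0.50156 + 0.05) / (0.05729 + 0.05) = 0.55156 / 0.10729 ≈ 5.1410
Ratio ≈ 5.14:1


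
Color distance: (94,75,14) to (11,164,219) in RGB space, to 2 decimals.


d = √[(R₁-R₂)² + (G₁-G₂)² + (B₁-B₂)²]
d = √[(94-11)² + (75-164)² + (14-219)²]
d = √[6889 + 7921 + 42025]
d = √56835
d ≈ 238.40


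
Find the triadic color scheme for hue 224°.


Triadic: equally spaced at 120° intervals
H1 = 224°
H2 = (224 + 120) mod 360 = 344°
H3 = (224 + 240) mod 360 = 104°
Triadic = 224°, 344°, 104°


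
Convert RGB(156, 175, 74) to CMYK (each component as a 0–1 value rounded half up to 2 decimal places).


R'=156/255≈0.6118, G'=175/255≈0.6863, B'=74/255≈0.2902
K = 1 - max(R',G',B') = 1 - 175/255 = 80/255 = 0.31372… → 0.31
(1-R'-K)/(1-K) simplifies to (max-R)/max with max = 175:
C = (175-156)/175 = 19/175 = 0.10857… → 0.11
M = (175-175)/175 = 0/175 = 0 → 0.00
Y = (175-74)/175 = 101/175 = 0.57714… → 0.58
= CMYK(0.11, 0.00, 0.58, 0.31)


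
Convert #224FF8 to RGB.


22 → 34 (R)
4F → 79 (G)
F8 → 248 (B)
= RGB(34, 79, 248)


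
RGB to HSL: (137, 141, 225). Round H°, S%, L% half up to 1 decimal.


Normalize: R'=137/255≈0.5373, G'=141/255≈0.5529, B'=225/255≈0.8824
Max=225/255, Min=137/255, Δ=Max-Min=88/255
L = (Max+Min)/2 = (225+137)/510 = 362/510 = 0.70980… → L = 71.0%
L > 0.5 → S = Δ/(2-Max-Min) = 88/(510-225-137) = 88/148 = 0.59459… → S = 59.5%
(the 1/255 factors cancel in S and H, so raw channel differences can be used)
Max is B' → H = 60 × ((R-G)/Δ + 4) = 60 × ((137-141)/88 + 4)
  -4/88 + 4 = -0.0454… + 4 = 3.9545…
  H = 60 × 3.9545… = 237.272…° → H = 237.3°
= HSL(237.3°, 59.5%, 71.0%)


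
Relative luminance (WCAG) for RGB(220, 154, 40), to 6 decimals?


Linearize each channel (sRGB transfer function): c = v/255; c_lin = c/12.92 if c ≤ 0.04045, else ((c+0.055)/1.055)^2.4
  R: 220/255 ≈ 0.862745 > 0.04045 → ((0.862745+0.055)/1.055)^2.4 ≈ 0.715694
  G: 154/255 ≈ 0.603922 > 0.04045 → ((0.603922+0.055)/1.055)^2.4 ≈ 0.323143
  B: 40/255 ≈ 0.156863 > 0.04045 → ((0.156863+0.055)/1.055)^2.4 ≈ 0.021219
R_lin = 0.715694, G_lin = 0.323143, B_lin = 0.021219
L = 0.2126×R + 0.7152×G + 0.0722×B
L = 0.2126×0.715694 + 0.7152×0.323143 + 0.0722×0.021219
L ≈ 0.384800


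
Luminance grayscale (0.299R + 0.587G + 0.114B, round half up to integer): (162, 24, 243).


Gray = 0.299×R + 0.587×G + 0.114×B
Gray = 0.299×162 + 0.587×24 + 0.114×243
Gray = 48.438 + 14.088 + 27.702
Gray = 90.228 → round half up → 90
Gray = 90


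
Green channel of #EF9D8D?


Color: #EF9D8D
R = EF = 239
G = 9D = 157
B = 8D = 141
Green = 157


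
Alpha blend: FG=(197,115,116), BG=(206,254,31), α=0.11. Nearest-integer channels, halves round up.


C = α×F + (1-α)×B, with 1-α = 0.89
R: 0.11×197 + 0.89×206 = 21.67 + 183.34 = 205.01 → 205
G: 0.11×115 + 0.89×254 = 12.65 + 226.06 = 238.71 → 239
B: 0.11×116 + 0.89×31 = 12.76 + 27.59 = 40.35 → 40
= RGB(205, 239, 40)


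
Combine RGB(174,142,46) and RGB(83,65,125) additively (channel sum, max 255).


Additive: each channel = min(255, C₁+C₂)
R: 174+83 = 257 → 255
G: 142+65 = 207 → 207
B: 46+125 = 171 → 171
= RGB(255, 207, 171)


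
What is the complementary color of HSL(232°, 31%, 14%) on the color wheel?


Complement = opposite side of color wheel = hue + 180°
H' = (232 + 180) mod 360 = 52°
S and L unchanged.
= HSL(52°, 31%, 14%)


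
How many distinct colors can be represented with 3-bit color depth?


Colors = 2^bits = 2^3
= 8 colors


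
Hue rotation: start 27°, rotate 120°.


New hue = (H + rotation) mod 360
New hue = (27 + 120) mod 360
= 147 mod 360
= 147°


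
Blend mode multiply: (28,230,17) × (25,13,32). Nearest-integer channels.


Multiply: C = A×B/255, rounded to nearest integer
R: 28×25/255 = 700/255 ≈ 2.745 → 3
G: 230×13/255 = 2990/255 ≈ 11.725 → 12
B: 17×32/255 = 544/255 ≈ 2.133 → 2
= RGB(3, 12, 2)


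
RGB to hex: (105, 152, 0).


R = 105 → 69 (hex)
G = 152 → 98 (hex)
B = 0 → 00 (hex)
Hex = #699800


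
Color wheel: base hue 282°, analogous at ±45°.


Base hue: 282°
Left analog: (282 - 45) mod 360 = 237°
Right analog: (282 + 45) mod 360 = 327°
Analogous hues = 237° and 327°


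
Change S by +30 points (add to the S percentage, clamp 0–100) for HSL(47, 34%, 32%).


Original S = 34%
Adjustment = +30 percentage points
New S = 34 + (30) = 64
Clamp to [0, 100] → 64
= HSL(47°, 64%, 32%)


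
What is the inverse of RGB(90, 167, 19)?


Invert: (255-R, 255-G, 255-B)
R: 255-90 = 165
G: 255-167 = 88
B: 255-19 = 236
= RGB(165, 88, 236)


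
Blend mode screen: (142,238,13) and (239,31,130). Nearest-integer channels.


Screen: C = 255 - (255-A)×(255-B)/255, rounded to nearest integer
R: 255 - (255-142)×(255-239)/255 = 255 - 1808/255 ≈ 255 - 7.090 = 247.910 → 248
G: 255 - (255-238)×(255-31)/255 = 255 - 3808/255 ≈ 255 - 14.933 = 240.067 → 240
B: 255 - (255-13)×(255-130)/255 = 255 - 30250/255 ≈ 255 - 118.627 = 136.373 → 136
= RGB(248, 240, 136)


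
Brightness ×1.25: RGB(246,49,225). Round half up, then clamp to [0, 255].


Multiply each channel by 1.25, round half up, clamp to [0, 255]
R: 246×1.25 = 307.5 → round → 308 → clamp → 255
G: 49×1.25 = 61.25 → round → 61
B: 225×1.25 = 281.25 → round → 281 → clamp → 255
= RGB(255, 61, 255)


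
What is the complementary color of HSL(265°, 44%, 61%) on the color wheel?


Complement = opposite side of color wheel = hue + 180°
H' = (265 + 180) mod 360 = 85°
S and L unchanged.
= HSL(85°, 44%, 61%)


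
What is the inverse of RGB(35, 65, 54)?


Invert: (255-R, 255-G, 255-B)
R: 255-35 = 220
G: 255-65 = 190
B: 255-54 = 201
= RGB(220, 190, 201)


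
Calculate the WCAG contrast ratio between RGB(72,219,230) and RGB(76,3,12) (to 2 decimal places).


Linearize each sRGB channel c=v/255: c/12.92 if c ≤ 0.04045 else ((c+0.055)/1.055)^2.4
L = 0.2126×R_lin + 0.7152×G_lin + 0.0722×B_lin
Color 1 (72,219,230):
  R=72: 72/255≈0.2824 > 0.04045 → ((0.2824+0.055)/1.055)^2.4 ≈ 0.06480
  G=219: 219/255≈0.8588 > 0.04045 → ((0.8588+0.055)/1.055)^2.4 ≈ 0.70838
  B=230: 230/255≈0.9020 > 0.04045 → ((0.9020+0.055)/1.055)^2.4 ≈ 0.79130
  L1 = 0.2126×0.06480 + 0.7152×0.70838 + 0.0722×0.79130 ≈ 0.57754
Color 2 (76,3,12):
  R=76: 76/255≈0.2980 > 0.04045 → ((0.2980+0.055)/1.055)^2.4 ≈ 0.07227
  G=3: 3/255≈0.0118 ≤ 0.04045 → 0.0118/12.92 ≈ 0.00091
  B=12: 12/255≈0.0471 > 0.04045 → ((0.0471+0.055)/1.055)^2.4 ≈ 0.00368
  L2 = 0.2126×0.07227 + 0.7152×0.00091 + 0.0722×0.00368 ≈ 0.01628
Lighter = 0.57754, Darker = 0.01628
Ratio = (L_lighter + 0.05) / (L_darker + 0.05)
Ratio = (0.57754 + 0.05) / (0.01628 + 0.05) = 0.62754 / 0.06628 ≈ 9.4678
Ratio ≈ 9.47:1


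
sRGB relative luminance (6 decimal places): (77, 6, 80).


Linearize each channel (sRGB transfer function): c = v/255; c_lin = c/12.92 if c ≤ 0.04045, else ((c+0.055)/1.055)^2.4
  R: 77/255 ≈ 0.301961 > 0.04045 → ((0.301961+0.055)/1.055)^2.4 ≈ 0.074214
  G: 6/255 ≈ 0.023529 ≤ 0.04045 → 0.023529/12.92 ≈ 0.001821
  B: 80/255 ≈ 0.313725 > 0.04045 → ((0.313725+0.055)/1.055)^2.4 ≈ 0.080220
R_lin = 0.074214, G_lin = 0.001821, B_lin = 0.080220
L = 0.2126×R + 0.7152×G + 0.0722×B
L = 0.2126×0.074214 + 0.7152×0.001821 + 0.0722×0.080220
L ≈ 0.022872


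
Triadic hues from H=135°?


Triadic: equally spaced at 120° intervals
H1 = 135°
H2 = (135 + 120) mod 360 = 255°
H3 = (135 + 240) mod 360 = 15°
Triadic = 135°, 255°, 15°


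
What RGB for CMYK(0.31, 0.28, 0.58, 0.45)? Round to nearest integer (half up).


R = 255 × (1-C) × (1-K) = 255 × 0.69 × 0.55 = 96.7725 → 97
G = 255 × (1-M) × (1-K) = 255 × 0.72 × 0.55 = 100.98 → 101
B = 255 × (1-Y) × (1-K) = 255 × 0.42 × 0.55 = 58.905 → 59
= RGB(97, 101, 59)


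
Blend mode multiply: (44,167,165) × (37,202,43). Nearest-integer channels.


Multiply: C = A×B/255, rounded to nearest integer
R: 44×37/255 = 1628/255 ≈ 6.384 → 6
G: 167×202/255 = 33734/255 ≈ 132.290 → 132
B: 165×43/255 = 7095/255 ≈ 27.824 → 28
= RGB(6, 132, 28)


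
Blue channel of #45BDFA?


Color: #45BDFA
R = 45 = 69
G = BD = 189
B = FA = 250
Blue = 250


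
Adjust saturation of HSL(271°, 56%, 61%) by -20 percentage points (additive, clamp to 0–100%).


Original S = 56%
Adjustment = -20 percentage points
New S = 56 + (-20) = 36
Clamp to [0, 100] → 36
= HSL(271°, 36%, 61%)


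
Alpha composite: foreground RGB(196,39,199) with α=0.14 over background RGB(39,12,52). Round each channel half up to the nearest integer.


C = α×F + (1-α)×B, with 1-α = 0.86
R: 0.14×196 + 0.86×39 = 27.44 + 33.54 = 60.98 → 61
G: 0.14×39 + 0.86×12 = 5.46 + 10.32 = 15.78 → 16
B: 0.14×199 + 0.86×52 = 27.86 + 44.72 = 72.58 → 73
= RGB(61, 16, 73)


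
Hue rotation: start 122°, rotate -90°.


New hue = (H + rotation) mod 360
New hue = (122 -90) mod 360
= 32 mod 360
= 32°


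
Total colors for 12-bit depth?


Colors = 2^bits = 2^12
= 4,096 colors


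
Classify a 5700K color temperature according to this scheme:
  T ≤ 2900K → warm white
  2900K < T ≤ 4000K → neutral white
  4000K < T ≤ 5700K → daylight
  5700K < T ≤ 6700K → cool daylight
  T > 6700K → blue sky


Temperature: 5700K
4000K < 5700K ≤ 5700K → daylight
Classification: daylight


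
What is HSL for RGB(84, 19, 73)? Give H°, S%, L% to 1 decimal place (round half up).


Normalize: R'=84/255≈0.3294, G'=19/255≈0.0745, B'=73/255≈0.2863
Max=84/255, Min=19/255, Δ=Max-Min=65/255
L = (Max+Min)/2 = (84+19)/510 = 103/510 = 0.20196… → L = 20.2%
L ≤ 0.5 → S = Δ/(Max+Min) = 65/(84+19) = 65/103 = 0.63106… → S = 63.1%
(the 1/255 factors cancel in S and H, so raw channel differences can be used)
Max is R' → H = 60 × (((G-B)/Δ) mod 6) = 60 × (((19-73)/65) mod 6)
  (-54)/65 = -0.8307…; negative, so add 6 → 5.1692…
  H = 60 × 5.1692… = 310.153…° → H = 310.2°
= HSL(310.2°, 63.1%, 20.2%)


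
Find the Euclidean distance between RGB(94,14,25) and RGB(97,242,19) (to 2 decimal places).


d = √[(R₁-R₂)² + (G₁-G₂)² + (B₁-B₂)²]
d = √[(94-97)² + (14-242)² + (25-19)²]
d = √[9 + 51984 + 36]
d = √52029
d ≈ 228.10


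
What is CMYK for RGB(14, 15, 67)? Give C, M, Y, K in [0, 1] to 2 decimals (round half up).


R'=14/255≈0.0549, G'=15/255≈0.0588, B'=67/255≈0.2627
K = 1 - max(R',G',B') = 1 - 67/255 = 188/255 = 0.73725… → 0.74
(1-R'-K)/(1-K) simplifies to (max-R)/max with max = 67:
C = (67-14)/67 = 53/67 = 0.79104… → 0.79
M = (67-15)/67 = 52/67 = 0.77611… → 0.78
Y = (67-67)/67 = 0/67 = 0 → 0.00
= CMYK(0.79, 0.78, 0.00, 0.74)


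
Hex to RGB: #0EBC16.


0E → 14 (R)
BC → 188 (G)
16 → 22 (B)
= RGB(14, 188, 22)


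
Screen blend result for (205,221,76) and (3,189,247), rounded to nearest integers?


Screen: C = 255 - (255-A)×(255-B)/255, rounded to nearest integer
R: 255 - (255-205)×(255-3)/255 = 255 - 12600/255 ≈ 255 - 49.412 = 205.588 → 206
G: 255 - (255-221)×(255-189)/255 = 255 - 2244/255 ≈ 255 - 8.800 = 246.200 → 246
B: 255 - (255-76)×(255-247)/255 = 255 - 1432/255 ≈ 255 - 5.616 = 249.384 → 249
= RGB(206, 246, 249)


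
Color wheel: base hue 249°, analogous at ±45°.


Base hue: 249°
Left analog: (249 - 45) mod 360 = 204°
Right analog: (249 + 45) mod 360 = 294°
Analogous hues = 204° and 294°


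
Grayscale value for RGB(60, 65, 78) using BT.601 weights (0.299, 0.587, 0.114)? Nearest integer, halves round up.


Gray = 0.299×R + 0.587×G + 0.114×B
Gray = 0.299×60 + 0.587×65 + 0.114×78
Gray = 17.940 + 38.155 + 8.892
Gray = 64.987 → round half up → 65
Gray = 65


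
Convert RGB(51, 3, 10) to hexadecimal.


R = 51 → 33 (hex)
G = 3 → 03 (hex)
B = 10 → 0A (hex)
Hex = #33030A


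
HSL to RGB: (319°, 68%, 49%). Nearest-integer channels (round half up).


H=319°, S=0.68, L=0.49
C = (1-|2L-1|)×S = (1-|-0.02|)×0.68 = 0.6664
H' = H/60 = 319/60 ≈ 5.3167; X = C×(1-|H' mod 2 - 1|) ≈ 0.4554
m = L - C/2 = 0.49 - 0.3332 = 0.1568
Sector ⌊H'⌋ = 5 → (R',G',B') = (0.6664, 0.0, ≈0.4554)
RGB = ((R'+m)×255, (G'+m)×255, (B'+m)×255) = (209.916, 39.984, 156.1042)
Round half up → RGB(210, 40, 156)


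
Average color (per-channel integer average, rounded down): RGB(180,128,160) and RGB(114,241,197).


Midpoint: each channel = ⌊(C₁+C₂)/2⌋
R: ⌊(180+114)/2⌋ = 147
G: ⌊(128+241)/2⌋ = 184
B: ⌊(160+197)/2⌋ = 178
= RGB(147, 184, 178)


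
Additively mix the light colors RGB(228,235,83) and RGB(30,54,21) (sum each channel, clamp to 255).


Additive: each channel = min(255, C₁+C₂)
R: 228+30 = 258 → 255
G: 235+54 = 289 → 255
B: 83+21 = 104 → 104
= RGB(255, 255, 104)


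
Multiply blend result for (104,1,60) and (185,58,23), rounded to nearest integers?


Multiply: C = A×B/255, rounded to nearest integer
R: 104×185/255 = 19240/255 ≈ 75.451 → 75
G: 1×58/255 = 58/255 ≈ 0.227 → 0
B: 60×23/255 = 1380/255 ≈ 5.412 → 5
= RGB(75, 0, 5)


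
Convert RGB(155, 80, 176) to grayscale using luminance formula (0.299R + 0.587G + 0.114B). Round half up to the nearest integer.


Gray = 0.299×R + 0.587×G + 0.114×B
Gray = 0.299×155 + 0.587×80 + 0.114×176
Gray = 46.345 + 46.960 + 20.064
Gray = 113.369 → round half up → 113
Gray = 113


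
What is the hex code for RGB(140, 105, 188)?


R = 140 → 8C (hex)
G = 105 → 69 (hex)
B = 188 → BC (hex)
Hex = #8C69BC


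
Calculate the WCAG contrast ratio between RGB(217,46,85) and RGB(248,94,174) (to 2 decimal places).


Linearize each sRGB channel c=v/255: c/12.92 if c ≤ 0.04045 else ((c+0.055)/1.055)^2.4
L = 0.2126×R_lin + 0.7152×G_lin + 0.0722×B_lin
Color 1 (217,46,85):
  R=217: 217/255≈0.8510 > 0.04045 → ((0.8510+0.055)/1.055)^2.4 ≈ 0.69387
  G=46: 46/255≈0.1804 > 0.04045 → ((0.1804+0.055)/1.055)^2.4 ≈ 0.02732
  B=85: 85/255≈0.3333 > 0.04045 → ((0.3333+0.055)/1.055)^2.4 ≈ 0.09084
  L1 = 0.2126×0.69387 + 0.7152×0.02732 + 0.0722×0.09084 ≈ 0.17362
Color 2 (248,94,174):
  R=248: 248/255≈0.9725 > 0.04045 → ((0.9725+0.055)/1.055)^2.4 ≈ 0.93869
  G=94: 94/255≈0.3686 > 0.04045 → ((0.3686+0.055)/1.055)^2.4 ≈ 0.11193
  B=174: 174/255≈0.6824 > 0.04045 → ((0.6824+0.055)/1.055)^2.4 ≈ 0.42327
  L2 = 0.2126×0.93869 + 0.7152×0.11193 + 0.0722×0.42327 ≈ 0.31018
Lighter = 0.31018, Darker = 0.17362
Ratio = (L_lighter + 0.05) / (L_darker + 0.05)
Ratio = (0.31018 + 0.05) / (0.17362 + 0.05) = 0.36018 / 0.22362 ≈ 1.6107
Ratio ≈ 1.61:1


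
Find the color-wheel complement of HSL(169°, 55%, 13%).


Complement = opposite side of color wheel = hue + 180°
H' = (169 + 180) mod 360 = 349°
S and L unchanged.
= HSL(349°, 55%, 13%)


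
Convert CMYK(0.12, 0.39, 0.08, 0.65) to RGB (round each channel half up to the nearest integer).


R = 255 × (1-C) × (1-K) = 255 × 0.88 × 0.35 = 78.54 → 79
G = 255 × (1-M) × (1-K) = 255 × 0.61 × 0.35 = 54.4425 → 54
B = 255 × (1-Y) × (1-K) = 255 × 0.92 × 0.35 = 82.11 → 82
= RGB(79, 54, 82)


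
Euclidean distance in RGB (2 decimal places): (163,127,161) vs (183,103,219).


d = √[(R₁-R₂)² + (G₁-G₂)² + (B₁-B₂)²]
d = √[(163-183)² + (127-103)² + (161-219)²]
d = √[400 + 576 + 3364]
d = √4340
d ≈ 65.88


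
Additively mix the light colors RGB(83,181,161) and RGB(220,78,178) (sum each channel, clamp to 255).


Additive: each channel = min(255, C₁+C₂)
R: 83+220 = 303 → 255
G: 181+78 = 259 → 255
B: 161+178 = 339 → 255
= RGB(255, 255, 255)


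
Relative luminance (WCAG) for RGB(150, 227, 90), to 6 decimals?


Linearize each channel (sRGB transfer function): c = v/255; c_lin = c/12.92 if c ≤ 0.04045, else ((c+0.055)/1.055)^2.4
  R: 150/255 ≈ 0.588235 > 0.04045 → ((0.588235+0.055)/1.055)^2.4 ≈ 0.304987
  G: 227/255 ≈ 0.890196 > 0.04045 → ((0.890196+0.055)/1.055)^2.4 ≈ 0.768151
  B: 90/255 ≈ 0.352941 > 0.04045 → ((0.352941+0.055)/1.055)^2.4 ≈ 0.102242
R_lin = 0.304987, G_lin = 0.768151, B_lin = 0.102242
L = 0.2126×R + 0.7152×G + 0.0722×B
L = 0.2126×0.304987 + 0.7152×0.768151 + 0.0722×0.102242
L ≈ 0.621604


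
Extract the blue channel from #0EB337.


Color: #0EB337
R = 0E = 14
G = B3 = 179
B = 37 = 55
Blue = 55


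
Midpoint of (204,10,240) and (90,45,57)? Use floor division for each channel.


Midpoint: each channel = ⌊(C₁+C₂)/2⌋
R: ⌊(204+90)/2⌋ = 147
G: ⌊(10+45)/2⌋ = 27
B: ⌊(240+57)/2⌋ = 148
= RGB(147, 27, 148)


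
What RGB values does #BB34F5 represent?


BB → 187 (R)
34 → 52 (G)
F5 → 245 (B)
= RGB(187, 52, 245)


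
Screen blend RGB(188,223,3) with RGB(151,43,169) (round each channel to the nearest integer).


Screen: C = 255 - (255-A)×(255-B)/255, rounded to nearest integer
R: 255 - (255-188)×(255-151)/255 = 255 - 6968/255 ≈ 255 - 27.325 = 227.675 → 228
G: 255 - (255-223)×(255-43)/255 = 255 - 6784/255 ≈ 255 - 26.604 = 228.396 → 228
B: 255 - (255-3)×(255-169)/255 = 255 - 21672/255 ≈ 255 - 84.988 = 170.012 → 170
= RGB(228, 228, 170)


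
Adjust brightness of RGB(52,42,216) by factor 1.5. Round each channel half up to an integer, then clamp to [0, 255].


Multiply each channel by 1.5, round half up, clamp to [0, 255]
R: 52×1.5 = 78
G: 42×1.5 = 63
B: 216×1.5 = 324 → clamp → 255
= RGB(78, 63, 255)


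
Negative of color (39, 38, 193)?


Invert: (255-R, 255-G, 255-B)
R: 255-39 = 216
G: 255-38 = 217
B: 255-193 = 62
= RGB(216, 217, 62)


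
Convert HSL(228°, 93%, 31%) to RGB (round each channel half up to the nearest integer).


H=228°, S=0.93, L=0.31
C = (1-|2L-1|)×S = (1-|-0.38|)×0.93 = 0.5766
H' = H/60 = 228/60 ≈ 3.8000; X = C×(1-|H' mod 2 - 1|) = 0.11532
m = L - C/2 = 0.31 - 0.2883 = 0.0217
Sector ⌊H'⌋ = 3 → (R',G',B') = (0.0, 0.11532, 0.5766)
RGB = ((R'+m)×255, (G'+m)×255, (B'+m)×255) = (5.5335, 34.9401, 152.5665)
Round half up → RGB(6, 35, 153)


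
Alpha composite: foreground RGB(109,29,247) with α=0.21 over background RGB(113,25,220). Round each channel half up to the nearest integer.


C = α×F + (1-α)×B, with 1-α = 0.79
R: 0.21×109 + 0.79×113 = 22.89 + 89.27 = 112.16 → 112
G: 0.21×29 + 0.79×25 = 6.09 + 19.75 = 25.84 → 26
B: 0.21×247 + 0.79×220 = 51.87 + 173.80 = 225.67 → 226
= RGB(112, 26, 226)


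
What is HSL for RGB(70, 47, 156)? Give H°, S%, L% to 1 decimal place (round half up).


Normalize: R'=70/255≈0.2745, G'=47/255≈0.1843, B'=156/255≈0.6118
Max=156/255, Min=47/255, Δ=Max-Min=109/255
L = (Max+Min)/2 = (156+47)/510 = 203/510 = 0.39803… → L = 39.8%
L ≤ 0.5 → S = Δ/(Max+Min) = 109/(156+47) = 109/203 = 0.53694… → S = 53.7%
(the 1/255 factors cancel in S and H, so raw channel differences can be used)
Max is B' → H = 60 × ((R-G)/Δ + 4) = 60 × ((70-47)/109 + 4)
  23/109 + 4 = 0.2110… + 4 = 4.2110…
  H = 60 × 4.2110… = 252.660…° → H = 252.7°
= HSL(252.7°, 53.7%, 39.8%)


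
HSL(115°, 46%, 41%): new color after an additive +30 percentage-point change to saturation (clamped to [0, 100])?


Original S = 46%
Adjustment = +30 percentage points
New S = 46 + (30) = 76
Clamp to [0, 100] → 76
= HSL(115°, 76%, 41%)


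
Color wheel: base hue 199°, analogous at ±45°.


Base hue: 199°
Left analog: (199 - 45) mod 360 = 154°
Right analog: (199 + 45) mod 360 = 244°
Analogous hues = 154° and 244°


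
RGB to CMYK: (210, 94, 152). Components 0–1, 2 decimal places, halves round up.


R'=210/255≈0.8235, G'=94/255≈0.3686, B'=152/255≈0.5961
K = 1 - max(R',G',B') = 1 - 210/255 = 45/255 = 0.17647… → 0.18
(1-R'-K)/(1-K) simplifies to (max-R)/max with max = 210:
C = (210-210)/210 = 0/210 = 0 → 0.00
M = (210-94)/210 = 116/210 = 0.55238… → 0.55
Y = (210-152)/210 = 58/210 = 0.27619… → 0.28
= CMYK(0.00, 0.55, 0.28, 0.18)


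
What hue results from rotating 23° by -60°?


New hue = (H + rotation) mod 360
New hue = (23 -60) mod 360
= -37 mod 360
= 323°
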